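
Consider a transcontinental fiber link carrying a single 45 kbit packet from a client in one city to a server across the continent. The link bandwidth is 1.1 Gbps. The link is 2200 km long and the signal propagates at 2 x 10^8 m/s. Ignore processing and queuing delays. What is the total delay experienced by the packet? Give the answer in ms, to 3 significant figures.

L = 45000 bits.
Transmission delay = L/R = 45000 / 1100000000 = 0.0409091 ms.
Propagation delay = d/s = 2200000 m / 200000000 m/s = 11 ms.
Total = 11.0 ms.

11.0 ms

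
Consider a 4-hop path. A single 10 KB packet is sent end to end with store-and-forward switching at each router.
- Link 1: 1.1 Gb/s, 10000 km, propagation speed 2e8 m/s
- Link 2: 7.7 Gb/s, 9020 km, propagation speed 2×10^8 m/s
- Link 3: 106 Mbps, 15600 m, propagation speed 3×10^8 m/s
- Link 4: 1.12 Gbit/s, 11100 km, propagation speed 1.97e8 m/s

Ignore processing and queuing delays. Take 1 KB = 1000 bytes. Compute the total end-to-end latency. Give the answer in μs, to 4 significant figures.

L = 80000 bits.
Transmission delays (L/R per hop): 72.7273, 10.3896, 754.717, 71.4286 μs; sum = 909.262 μs.
Propagation delays (d/s per hop): 50000, 45100, 52, 56345.2 μs; sum = 151497 μs.
End-to-end = 152400 μs.

152400 μs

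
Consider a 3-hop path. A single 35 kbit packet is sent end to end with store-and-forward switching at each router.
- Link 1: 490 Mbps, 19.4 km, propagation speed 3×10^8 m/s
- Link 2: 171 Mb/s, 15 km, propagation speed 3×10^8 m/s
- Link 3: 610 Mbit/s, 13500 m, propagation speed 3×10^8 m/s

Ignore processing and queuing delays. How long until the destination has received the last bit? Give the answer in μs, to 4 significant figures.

L = 35000 bits.
Transmission delays (L/R per hop): 71.4286, 204.678, 57.377 μs; sum = 333.484 μs.
Propagation delays (d/s per hop): 64.6667, 50, 45 μs; sum = 159.667 μs.
End-to-end = 493.2 μs.

493.2 μs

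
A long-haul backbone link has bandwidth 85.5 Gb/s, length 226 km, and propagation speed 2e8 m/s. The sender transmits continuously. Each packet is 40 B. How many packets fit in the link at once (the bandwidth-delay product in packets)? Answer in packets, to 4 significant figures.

Propagation delay = 226000 / 200000000 = 0.00113 s.
BDP = R × t_prop = 85500000000 × 0.00113 = 96615000 bits.
In packets of 320 bits: 301900 packets.

301900 packets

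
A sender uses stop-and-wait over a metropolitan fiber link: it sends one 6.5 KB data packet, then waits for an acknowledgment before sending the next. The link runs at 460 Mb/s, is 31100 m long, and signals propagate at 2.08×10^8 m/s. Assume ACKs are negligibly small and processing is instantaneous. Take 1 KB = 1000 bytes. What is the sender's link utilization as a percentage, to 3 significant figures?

t_tx = L/R = 52000/460000000 = 0.000113043 s.
t_prop = 31100/208000000 = 0.000149519 s; RTT = 0.000299038 s.
Cycle = t_tx + RTT = 0.000412082 s.
Utilization = t_tx / cycle = 0.000113043/0.000412082 = 27.4 %.

27.4 %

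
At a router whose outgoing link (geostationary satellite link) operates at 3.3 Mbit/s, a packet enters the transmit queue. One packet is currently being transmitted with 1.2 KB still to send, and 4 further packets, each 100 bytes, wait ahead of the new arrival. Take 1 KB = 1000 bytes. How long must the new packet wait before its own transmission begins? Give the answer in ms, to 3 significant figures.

Each queued packet: L/R = 800/3300000 = 0.242424 ms.
4 queued → 0.969697 ms.
Plus remaining 9600 bits of current packet: 2.90909 ms.
Queuing delay = 3.88 ms.

3.88 ms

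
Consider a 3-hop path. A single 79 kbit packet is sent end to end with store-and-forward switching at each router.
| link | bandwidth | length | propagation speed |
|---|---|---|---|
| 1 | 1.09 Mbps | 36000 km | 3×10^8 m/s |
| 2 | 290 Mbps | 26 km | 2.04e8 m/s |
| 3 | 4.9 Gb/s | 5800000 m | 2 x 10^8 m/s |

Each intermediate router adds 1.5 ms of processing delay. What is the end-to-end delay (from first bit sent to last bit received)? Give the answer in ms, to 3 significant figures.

L = 79000 bits.
Transmission delays (L/R per hop): 72.4771, 0.272414, 0.0161224 ms; sum = 72.7656 ms.
Propagation delays (d/s per hop): 120, 0.127451, 29 ms; sum = 149.127 ms.
Processing at 2 router(s): 2 × 1.5 ms = 3 ms.
End-to-end = 225 ms.

225 ms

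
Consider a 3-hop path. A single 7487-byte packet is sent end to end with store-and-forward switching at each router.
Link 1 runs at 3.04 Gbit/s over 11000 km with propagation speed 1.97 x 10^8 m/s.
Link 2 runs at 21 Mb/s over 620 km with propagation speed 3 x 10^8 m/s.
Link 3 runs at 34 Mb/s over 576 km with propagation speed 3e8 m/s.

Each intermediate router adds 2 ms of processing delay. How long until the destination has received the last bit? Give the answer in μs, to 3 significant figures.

68500 μs

L = 7487 × 8 = 59896 bits.
Transmission delays (L/R per hop): 19.7026, 2852.19, 1761.65 μs; sum = 4633.54 μs.
Propagation delays (d/s per hop): 55837.6, 2066.67, 1920 μs; sum = 59824.2 μs.
Processing at 2 router(s): 2 × 2 ms = 4000 μs.
End-to-end = 68500 μs.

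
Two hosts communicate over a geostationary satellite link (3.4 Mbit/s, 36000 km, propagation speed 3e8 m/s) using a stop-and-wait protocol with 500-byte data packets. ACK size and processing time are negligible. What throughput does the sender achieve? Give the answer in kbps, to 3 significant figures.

t_tx = L/R = 4000/3400000 = 0.00117647 s.
t_prop = 36000000/300000000 = 0.12 s; RTT = 0.24 s.
Cycle = t_tx + RTT = 0.241176 s.
Throughput = L / cycle = 4000 / 0.241176 = 16.6 kbps.

16.6 kbps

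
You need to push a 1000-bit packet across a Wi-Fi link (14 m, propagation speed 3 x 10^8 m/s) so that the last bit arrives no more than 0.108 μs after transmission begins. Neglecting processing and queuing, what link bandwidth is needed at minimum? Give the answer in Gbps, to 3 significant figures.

Propagation delay = 14 / 300000000 = 0.0466667 μs.
Transmission budget = 0.108 − 0.0466667 = 0.0613333 μs.
R ≥ L / t_tx = 1000 bits / 6.13333e-08 s = 16.3 Gbps.

16.3 Gbps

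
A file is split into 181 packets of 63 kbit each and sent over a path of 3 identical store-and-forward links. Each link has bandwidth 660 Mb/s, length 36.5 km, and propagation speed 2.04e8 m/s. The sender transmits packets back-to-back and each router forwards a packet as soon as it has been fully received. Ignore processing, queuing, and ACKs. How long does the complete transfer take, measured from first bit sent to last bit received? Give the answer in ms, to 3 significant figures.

18.0 ms

Per-hop transmission t_tx = L/R = 63000/660000000 = 0.0954545 ms.
Per-hop propagation t_prop = 36500/204000000 = 0.178922 ms.
Pipeline fill: first packet needs 3·t_tx to clear all hops; remaining 180 packets each add one t_tx.
Total = (3+181-1)·t_tx + 3·t_prop = 183·0.0954545 + 3·0.178922 = 18.0 ms.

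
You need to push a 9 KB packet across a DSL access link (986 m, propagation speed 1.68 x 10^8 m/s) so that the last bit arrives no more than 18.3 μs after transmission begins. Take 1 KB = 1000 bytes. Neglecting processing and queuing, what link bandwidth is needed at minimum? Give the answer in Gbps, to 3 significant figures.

5.79 Gbps

L = 72000 bits.
Propagation delay = 986 / 168000000 = 5.86905 μs.
Transmission budget = 18.3 − 5.86905 = 12.431 μs.
R ≥ L / t_tx = 72000 bits / 1.2431e-05 s = 5.79 Gbps.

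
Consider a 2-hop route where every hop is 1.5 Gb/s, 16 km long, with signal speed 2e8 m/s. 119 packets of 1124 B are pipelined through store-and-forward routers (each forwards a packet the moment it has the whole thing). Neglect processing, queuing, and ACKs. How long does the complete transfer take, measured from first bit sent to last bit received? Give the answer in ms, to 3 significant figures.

Per-hop transmission t_tx = L/R = 8992/1500000000 = 0.00599467 ms.
Per-hop propagation t_prop = 16000/200000000 = 0.08 ms.
Pipeline fill: first packet needs 2·t_tx to clear all hops; remaining 118 packets each add one t_tx.
Total = (2+119-1)·t_tx + 2·t_prop = 120·0.00599467 + 2·0.08 = 0.879 ms.

0.879 ms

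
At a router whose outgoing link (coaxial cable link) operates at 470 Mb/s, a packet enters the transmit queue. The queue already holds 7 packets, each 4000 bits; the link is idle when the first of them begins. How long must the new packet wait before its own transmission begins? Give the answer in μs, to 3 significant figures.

Each queued packet: L/R = 4000/470000000 = 8.51064 μs.
7 queued → 59.5745 μs.
Queuing delay = 59.6 μs.

59.6 μs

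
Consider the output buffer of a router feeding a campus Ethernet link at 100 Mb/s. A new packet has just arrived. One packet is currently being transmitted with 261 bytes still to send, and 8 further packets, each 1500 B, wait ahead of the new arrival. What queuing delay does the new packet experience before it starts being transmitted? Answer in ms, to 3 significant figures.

Each queued packet: L/R = 12000/100000000 = 0.12 ms.
8 queued → 0.96 ms.
Plus remaining 2088 bits of current packet: 0.02088 ms.
Queuing delay = 0.981 ms.

0.981 ms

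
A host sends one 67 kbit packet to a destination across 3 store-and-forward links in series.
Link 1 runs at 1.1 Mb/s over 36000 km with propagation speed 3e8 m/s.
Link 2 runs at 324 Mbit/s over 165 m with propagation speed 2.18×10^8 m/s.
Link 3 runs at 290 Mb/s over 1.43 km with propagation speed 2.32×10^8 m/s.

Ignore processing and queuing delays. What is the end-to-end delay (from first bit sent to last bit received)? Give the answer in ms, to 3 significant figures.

181 ms

L = 67000 bits.
Transmission delays (L/R per hop): 60.9091, 0.20679, 0.231034 ms; sum = 61.3469 ms.
Propagation delays (d/s per hop): 120, 0.000756881, 0.00616379 ms; sum = 120.007 ms.
End-to-end = 181 ms.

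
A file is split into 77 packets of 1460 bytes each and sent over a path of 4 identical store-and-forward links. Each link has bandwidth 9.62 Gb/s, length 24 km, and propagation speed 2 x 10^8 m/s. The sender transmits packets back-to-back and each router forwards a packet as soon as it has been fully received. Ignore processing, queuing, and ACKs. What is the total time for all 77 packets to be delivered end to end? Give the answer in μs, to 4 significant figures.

Per-hop transmission t_tx = L/R = 11680/9620000000 = 1.21414 μs.
Per-hop propagation t_prop = 24000/200000000 = 120 μs.
Pipeline fill: first packet needs 4·t_tx to clear all hops; remaining 76 packets each add one t_tx.
Total = (4+77-1)·t_tx + 4·t_prop = 80·1.21414 + 4·120 = 577.1 μs.

577.1 μs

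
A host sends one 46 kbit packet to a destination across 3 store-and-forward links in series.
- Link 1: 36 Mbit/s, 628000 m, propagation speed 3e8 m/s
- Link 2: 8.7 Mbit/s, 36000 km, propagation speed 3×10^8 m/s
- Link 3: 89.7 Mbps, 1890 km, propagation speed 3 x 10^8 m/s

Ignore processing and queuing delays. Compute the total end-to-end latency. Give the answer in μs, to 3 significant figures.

L = 46000 bits.
Transmission delays (L/R per hop): 1277.78, 5287.36, 512.821 μs; sum = 7077.95 μs.
Propagation delays (d/s per hop): 2093.33, 120000, 6300 μs; sum = 128393 μs.
End-to-end = 135000 μs.

135000 μs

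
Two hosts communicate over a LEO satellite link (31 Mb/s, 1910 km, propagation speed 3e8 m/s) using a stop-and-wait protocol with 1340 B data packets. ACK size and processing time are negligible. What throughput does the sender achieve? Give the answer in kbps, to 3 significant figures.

t_tx = L/R = 10720/31000000 = 0.000345806 s.
t_prop = 1910000/300000000 = 0.00636667 s; RTT = 0.0127333 s.
Cycle = t_tx + RTT = 0.0130791 s.
Throughput = L / cycle = 10720 / 0.0130791 = 820 kbps.

820 kbps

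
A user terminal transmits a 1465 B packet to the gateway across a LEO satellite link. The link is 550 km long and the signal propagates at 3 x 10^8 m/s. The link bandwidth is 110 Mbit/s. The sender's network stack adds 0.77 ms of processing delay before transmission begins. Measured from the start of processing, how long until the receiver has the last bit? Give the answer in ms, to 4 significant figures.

2.710 ms

L = 1465 × 8 = 11720 bits.
Transmission delay = L/R = 11720 / 110000000 = 0.106545 ms.
Propagation delay = d/s = 550000 m / 300000000 m/s = 1.83333 ms.
Plus processing delay 0.77 ms = 0.77 ms.
Total = 2.710 ms.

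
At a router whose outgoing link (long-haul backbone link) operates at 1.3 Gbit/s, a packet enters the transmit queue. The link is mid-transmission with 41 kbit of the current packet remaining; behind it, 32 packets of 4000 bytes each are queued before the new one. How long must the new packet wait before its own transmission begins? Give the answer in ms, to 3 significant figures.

Each queued packet: L/R = 32000/1300000000 = 0.0246154 ms.
32 queued → 0.787692 ms.
Plus remaining 41000 bits of current packet: 0.0315385 ms.
Queuing delay = 0.819 ms.

0.819 ms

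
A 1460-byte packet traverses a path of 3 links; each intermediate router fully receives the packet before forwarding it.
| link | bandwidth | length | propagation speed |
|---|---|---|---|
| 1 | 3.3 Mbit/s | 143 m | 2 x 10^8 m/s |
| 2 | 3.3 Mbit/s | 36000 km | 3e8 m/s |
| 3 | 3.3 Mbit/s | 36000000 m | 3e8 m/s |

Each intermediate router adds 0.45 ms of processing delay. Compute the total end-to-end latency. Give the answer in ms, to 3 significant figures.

L = 1460 × 8 = 11680 bits.
Transmission delay per hop = L/R = 11680/3300000 = 3.53939 ms; 3 hops → 10.6182 ms.
Propagation delays (d/s per hop): 0.000715, 120, 120 ms; sum = 240.001 ms.
Processing at 2 router(s): 2 × 0.45 ms = 0.9 ms.
End-to-end = 252 ms.

252 ms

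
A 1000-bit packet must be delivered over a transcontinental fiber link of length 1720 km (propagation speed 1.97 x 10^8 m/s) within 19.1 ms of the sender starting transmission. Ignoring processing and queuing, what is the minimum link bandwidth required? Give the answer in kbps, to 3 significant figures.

Propagation delay = 1720000 / 197000000 = 8.73096 ms.
Transmission budget = 19.1 − 8.73096 = 10.369 ms.
R ≥ L / t_tx = 1000 bits / 0.010369 s = 96.4 kbps.

96.4 kbps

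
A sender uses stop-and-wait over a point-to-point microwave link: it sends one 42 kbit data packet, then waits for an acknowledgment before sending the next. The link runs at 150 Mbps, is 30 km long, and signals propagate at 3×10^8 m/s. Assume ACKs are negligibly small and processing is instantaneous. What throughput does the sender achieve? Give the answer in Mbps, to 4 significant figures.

87.50 Mbps

t_tx = L/R = 42000/150000000 = 0.00028 s.
t_prop = 30000/300000000 = 0.0001 s; RTT = 0.0002 s.
Cycle = t_tx + RTT = 0.00048 s.
Throughput = L / cycle = 42000 / 0.00048 = 87.50 Mbps.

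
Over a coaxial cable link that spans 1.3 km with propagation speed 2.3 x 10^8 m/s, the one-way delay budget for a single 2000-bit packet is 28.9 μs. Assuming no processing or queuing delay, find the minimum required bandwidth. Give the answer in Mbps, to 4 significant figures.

Propagation delay = 1300 / 2.3e+08 = 5.65217 μs.
Transmission budget = 28.9 − 5.65217 = 23.2478 μs.
R ≥ L / t_tx = 2000 bits / 2.32478e-05 s = 86.03 Mbps.

86.03 Mbps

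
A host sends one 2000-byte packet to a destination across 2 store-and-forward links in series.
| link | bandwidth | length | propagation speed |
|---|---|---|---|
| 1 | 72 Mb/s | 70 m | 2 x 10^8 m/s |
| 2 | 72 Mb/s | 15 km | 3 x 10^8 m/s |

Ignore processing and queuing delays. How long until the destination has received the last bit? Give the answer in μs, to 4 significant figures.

494.8 μs

L = 2000 × 8 = 16000 bits.
Transmission delay per hop = L/R = 16000/72000000 = 222.222 μs; 2 hops → 444.444 μs.
Propagation delays (d/s per hop): 0.35, 50 μs; sum = 50.35 μs.
End-to-end = 494.8 μs.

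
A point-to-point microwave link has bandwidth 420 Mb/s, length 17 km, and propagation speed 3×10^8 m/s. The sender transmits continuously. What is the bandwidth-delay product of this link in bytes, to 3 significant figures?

Propagation delay = 17000 / 300000000 = 5.66667e-05 s.
BDP = R × t_prop = 420000000 × 5.66667e-05 = 23800 bits.
In bytes: 23800/8 = 2980 bytes.

2980 bytes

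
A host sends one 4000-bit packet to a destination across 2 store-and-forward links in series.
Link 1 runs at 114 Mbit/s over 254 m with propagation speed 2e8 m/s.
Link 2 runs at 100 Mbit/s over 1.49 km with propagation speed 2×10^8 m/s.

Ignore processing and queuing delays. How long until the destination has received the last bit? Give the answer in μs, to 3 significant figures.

83.8 μs

Transmission delays (L/R per hop): 35.0877, 40 μs; sum = 75.0877 μs.
Propagation delays (d/s per hop): 1.27, 7.45 μs; sum = 8.72 μs.
End-to-end = 83.8 μs.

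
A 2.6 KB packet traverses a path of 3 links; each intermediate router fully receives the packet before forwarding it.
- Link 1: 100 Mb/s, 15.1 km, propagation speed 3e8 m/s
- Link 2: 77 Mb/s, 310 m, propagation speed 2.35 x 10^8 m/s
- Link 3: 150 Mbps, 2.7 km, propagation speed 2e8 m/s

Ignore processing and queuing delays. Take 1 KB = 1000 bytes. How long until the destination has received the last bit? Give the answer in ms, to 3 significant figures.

L = 20800 bits.
Transmission delays (L/R per hop): 0.208, 0.27013, 0.138667 ms; sum = 0.616797 ms.
Propagation delays (d/s per hop): 0.0503333, 0.00131915, 0.0135 ms; sum = 0.0651525 ms.
End-to-end = 0.682 ms.

0.682 ms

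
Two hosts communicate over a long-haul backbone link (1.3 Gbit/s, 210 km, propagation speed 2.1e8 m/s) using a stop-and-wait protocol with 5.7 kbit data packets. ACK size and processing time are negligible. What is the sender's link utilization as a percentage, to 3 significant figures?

t_tx = L/R = 5700/1300000000 = 4.38462e-06 s.
t_prop = 210000/210000000 = 0.001 s; RTT = 0.002 s.
Cycle = t_tx + RTT = 0.00200438 s.
Utilization = t_tx / cycle = 4.38462e-06/0.00200438 = 0.219 %.

0.219 %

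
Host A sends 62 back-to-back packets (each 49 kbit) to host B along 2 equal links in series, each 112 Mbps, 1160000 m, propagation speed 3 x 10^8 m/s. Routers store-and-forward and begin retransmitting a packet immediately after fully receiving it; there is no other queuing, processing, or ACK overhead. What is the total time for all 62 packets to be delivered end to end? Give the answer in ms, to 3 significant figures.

35.3 ms

Per-hop transmission t_tx = L/R = 49000/112000000 = 0.4375 ms.
Per-hop propagation t_prop = 1160000/300000000 = 3.86667 ms.
Pipeline fill: first packet needs 2·t_tx to clear all hops; remaining 61 packets each add one t_tx.
Total = (2+62-1)·t_tx + 2·t_prop = 63·0.4375 + 2·3.86667 = 35.3 ms.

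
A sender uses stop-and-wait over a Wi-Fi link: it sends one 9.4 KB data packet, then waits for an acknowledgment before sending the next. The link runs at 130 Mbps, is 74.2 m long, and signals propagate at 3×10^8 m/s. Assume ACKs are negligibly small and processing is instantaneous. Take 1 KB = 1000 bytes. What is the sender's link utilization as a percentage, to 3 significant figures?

t_tx = L/R = 75200/130000000 = 0.000578462 s.
t_prop = 74.2/300000000 = 2.47333e-07 s; RTT = 4.94667e-07 s.
Cycle = t_tx + RTT = 0.000578956 s.
Utilization = t_tx / cycle = 0.000578462/0.000578956 = 99.9 %.

99.9 %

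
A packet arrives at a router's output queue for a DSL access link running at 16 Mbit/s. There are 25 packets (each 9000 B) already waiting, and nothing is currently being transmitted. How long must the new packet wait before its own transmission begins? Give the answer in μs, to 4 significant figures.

112500 μs

Each queued packet: L/R = 72000/16000000 = 4500 μs.
25 queued → 112500 μs.
Queuing delay = 112500 μs.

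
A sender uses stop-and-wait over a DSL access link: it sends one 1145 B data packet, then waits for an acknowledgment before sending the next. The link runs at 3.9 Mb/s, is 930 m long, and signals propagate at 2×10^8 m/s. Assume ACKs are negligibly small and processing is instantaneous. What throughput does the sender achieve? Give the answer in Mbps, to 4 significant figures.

t_tx = L/R = 9160/3900000 = 0.00234872 s.
t_prop = 930/200000000 = 4.65e-06 s; RTT = 9.3e-06 s.
Cycle = t_tx + RTT = 0.00235802 s.
Throughput = L / cycle = 9160 / 0.00235802 = 3.885 Mbps.

3.885 Mbps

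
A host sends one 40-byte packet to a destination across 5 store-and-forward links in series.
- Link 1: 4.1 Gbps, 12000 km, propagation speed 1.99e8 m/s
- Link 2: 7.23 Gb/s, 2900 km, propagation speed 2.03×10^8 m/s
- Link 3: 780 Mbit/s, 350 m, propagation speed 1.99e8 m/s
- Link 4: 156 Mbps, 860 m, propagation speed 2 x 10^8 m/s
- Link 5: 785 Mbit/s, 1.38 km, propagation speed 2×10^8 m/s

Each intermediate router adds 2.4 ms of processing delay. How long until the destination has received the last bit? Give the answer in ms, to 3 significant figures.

L = 40 × 8 = 320 bits.
Transmission delays (L/R per hop): 7.80488e-05, 4.426e-05, 0.000410256, 0.00205128, 0.000407643 ms; sum = 0.00299149 ms.
Propagation delays (d/s per hop): 60.3015, 14.2857, 0.00175879, 0.0043, 0.0069 ms; sum = 74.6002 ms.
Processing at 4 router(s): 4 × 2.4 ms = 9.6 ms.
End-to-end = 84.2 ms.

84.2 ms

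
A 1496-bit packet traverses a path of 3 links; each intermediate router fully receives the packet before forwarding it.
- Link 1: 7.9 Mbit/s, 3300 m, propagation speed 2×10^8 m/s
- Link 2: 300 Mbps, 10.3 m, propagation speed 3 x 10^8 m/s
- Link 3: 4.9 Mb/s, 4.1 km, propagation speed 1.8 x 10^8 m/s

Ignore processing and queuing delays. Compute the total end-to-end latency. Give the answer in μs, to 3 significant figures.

Transmission delays (L/R per hop): 189.367, 4.98667, 305.306 μs; sum = 499.66 μs.
Propagation delays (d/s per hop): 16.5, 0.0343333, 22.7778 μs; sum = 39.3121 μs.
End-to-end = 539 μs.

539 μs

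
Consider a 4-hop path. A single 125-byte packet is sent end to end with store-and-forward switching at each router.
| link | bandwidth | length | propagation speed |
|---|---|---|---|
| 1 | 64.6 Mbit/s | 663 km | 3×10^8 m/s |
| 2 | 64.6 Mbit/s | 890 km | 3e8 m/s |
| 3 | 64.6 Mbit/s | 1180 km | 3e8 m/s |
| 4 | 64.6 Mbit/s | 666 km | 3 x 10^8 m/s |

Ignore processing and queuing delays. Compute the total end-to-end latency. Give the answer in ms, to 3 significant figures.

L = 125 × 8 = 1000 bits.
Transmission delay per hop = L/R = 1000/6.46e+07 = 0.0154799 ms; 4 hops → 0.0619195 ms.
Propagation delays (d/s per hop): 2.21, 2.96667, 3.93333, 2.22 ms; sum = 11.33 ms.
End-to-end = 11.4 ms.

11.4 ms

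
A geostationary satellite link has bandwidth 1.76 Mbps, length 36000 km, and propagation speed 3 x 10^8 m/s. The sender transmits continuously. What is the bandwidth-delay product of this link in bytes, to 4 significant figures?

26400 bytes

Propagation delay = 36000000 / 300000000 = 0.12 s.
BDP = R × t_prop = 1760000 × 0.12 = 211200 bits.
In bytes: 211200/8 = 26400 bytes.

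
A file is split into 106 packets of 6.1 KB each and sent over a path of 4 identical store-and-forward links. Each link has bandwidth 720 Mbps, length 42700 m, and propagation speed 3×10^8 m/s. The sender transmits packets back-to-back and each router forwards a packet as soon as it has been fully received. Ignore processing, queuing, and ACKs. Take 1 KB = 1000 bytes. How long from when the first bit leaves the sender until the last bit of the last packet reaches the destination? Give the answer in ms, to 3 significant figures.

7.96 ms

Per-hop transmission t_tx = L/R = 48800/720000000 = 0.0677778 ms.
Per-hop propagation t_prop = 42700/300000000 = 0.142333 ms.
Pipeline fill: first packet needs 4·t_tx to clear all hops; remaining 105 packets each add one t_tx.
Total = (4+106-1)·t_tx + 4·t_prop = 109·0.0677778 + 4·0.142333 = 7.96 ms.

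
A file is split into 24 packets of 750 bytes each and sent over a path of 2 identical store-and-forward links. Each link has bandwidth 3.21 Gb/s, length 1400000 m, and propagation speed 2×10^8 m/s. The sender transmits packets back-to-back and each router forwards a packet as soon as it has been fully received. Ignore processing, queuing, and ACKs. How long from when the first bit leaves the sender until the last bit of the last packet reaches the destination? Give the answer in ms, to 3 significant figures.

Per-hop transmission t_tx = L/R = 6000/3210000000 = 0.00186916 ms.
Per-hop propagation t_prop = 1400000/200000000 = 7 ms.
Pipeline fill: first packet needs 2·t_tx to clear all hops; remaining 23 packets each add one t_tx.
Total = (2+24-1)·t_tx + 2·t_prop = 25·0.00186916 + 2·7 = 14.0 ms.

14.0 ms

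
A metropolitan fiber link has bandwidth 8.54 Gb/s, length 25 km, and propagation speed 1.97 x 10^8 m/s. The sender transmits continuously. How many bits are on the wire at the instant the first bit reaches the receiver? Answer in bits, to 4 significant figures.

Propagation delay = 25000 / 197000000 = 0.000126904 s.
BDP = R × t_prop = 8.54e+09 × 0.000126904 = 1083760 bits.

1084000 bits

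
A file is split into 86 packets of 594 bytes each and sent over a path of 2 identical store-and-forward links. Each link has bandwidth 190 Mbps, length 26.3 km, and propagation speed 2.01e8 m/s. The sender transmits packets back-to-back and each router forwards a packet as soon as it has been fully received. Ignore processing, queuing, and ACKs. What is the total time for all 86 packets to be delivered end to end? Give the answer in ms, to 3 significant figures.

Per-hop transmission t_tx = L/R = 4752/190000000 = 0.0250105 ms.
Per-hop propagation t_prop = 26300/2.01e+08 = 0.130846 ms.
Pipeline fill: first packet needs 2·t_tx to clear all hops; remaining 85 packets each add one t_tx.
Total = (2+86-1)·t_tx + 2·t_prop = 87·0.0250105 + 2·0.130846 = 2.44 ms.

2.44 ms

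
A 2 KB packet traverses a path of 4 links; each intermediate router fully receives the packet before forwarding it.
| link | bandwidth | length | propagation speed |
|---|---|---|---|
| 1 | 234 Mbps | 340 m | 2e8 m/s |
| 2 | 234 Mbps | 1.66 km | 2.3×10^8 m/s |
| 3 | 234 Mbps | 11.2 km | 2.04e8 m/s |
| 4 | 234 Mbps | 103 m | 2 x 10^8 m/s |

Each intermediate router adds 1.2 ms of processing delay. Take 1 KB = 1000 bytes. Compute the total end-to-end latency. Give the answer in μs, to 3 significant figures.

3940 μs

L = 16000 bits.
Transmission delay per hop = L/R = 16000/234000000 = 68.3761 μs; 4 hops → 273.504 μs.
Propagation delays (d/s per hop): 1.7, 7.21739, 54.902, 0.515 μs; sum = 64.3344 μs.
Processing at 3 router(s): 3 × 1.2 ms = 3600 μs.
End-to-end = 3940 μs.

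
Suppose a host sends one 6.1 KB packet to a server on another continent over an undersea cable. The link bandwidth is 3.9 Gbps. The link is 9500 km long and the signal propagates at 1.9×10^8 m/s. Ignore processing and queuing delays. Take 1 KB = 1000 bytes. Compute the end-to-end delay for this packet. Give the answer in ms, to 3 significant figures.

50.0 ms

L = 48800 bits.
Transmission delay = L/R = 48800 / 3900000000 = 0.0125128 ms.
Propagation delay = d/s = 9500000 m / 190000000 m/s = 50 ms.
Total = 50.0 ms.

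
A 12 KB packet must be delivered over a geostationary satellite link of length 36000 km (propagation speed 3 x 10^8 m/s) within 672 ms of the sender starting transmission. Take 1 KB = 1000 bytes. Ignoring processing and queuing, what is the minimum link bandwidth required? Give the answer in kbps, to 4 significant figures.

173.9 kbps

L = 96000 bits.
Propagation delay = 36000000 / 300000000 = 120 ms.
Transmission budget = 672 − 120 = 552 ms.
R ≥ L / t_tx = 96000 bits / 0.552 s = 173.9 kbps.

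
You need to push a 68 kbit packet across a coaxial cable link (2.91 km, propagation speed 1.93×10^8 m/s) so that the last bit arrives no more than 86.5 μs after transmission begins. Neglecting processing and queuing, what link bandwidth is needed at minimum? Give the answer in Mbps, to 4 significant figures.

Propagation delay = 2910 / 193000000 = 15.0777 μs.
Transmission budget = 86.5 − 15.0777 = 71.4223 μs.
R ≥ L / t_tx = 68000 bits / 7.14223e-05 s = 952.1 Mbps.

952.1 Mbps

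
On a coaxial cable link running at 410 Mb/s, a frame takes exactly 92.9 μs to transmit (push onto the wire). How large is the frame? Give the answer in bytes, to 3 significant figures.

4760 bytes

L = R × t_tx = 410000000 b/s × 9.29e-05 s = 38089 bits.
In bytes: 38089 / 8 = 4760 bytes.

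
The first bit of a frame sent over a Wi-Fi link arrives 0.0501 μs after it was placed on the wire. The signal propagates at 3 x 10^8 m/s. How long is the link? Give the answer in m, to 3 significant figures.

d = s × t_prop = 300000000 × 5.01e-08 = 15.0 m.

15.0 m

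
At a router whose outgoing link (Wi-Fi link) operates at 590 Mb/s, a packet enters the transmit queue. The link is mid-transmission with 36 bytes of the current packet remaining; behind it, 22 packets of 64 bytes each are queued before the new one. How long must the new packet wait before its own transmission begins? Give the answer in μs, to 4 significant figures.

19.58 μs

Each queued packet: L/R = 512/590000000 = 0.867797 μs.
22 queued → 19.0915 μs.
Plus remaining 288 bits of current packet: 0.488136 μs.
Queuing delay = 19.58 μs.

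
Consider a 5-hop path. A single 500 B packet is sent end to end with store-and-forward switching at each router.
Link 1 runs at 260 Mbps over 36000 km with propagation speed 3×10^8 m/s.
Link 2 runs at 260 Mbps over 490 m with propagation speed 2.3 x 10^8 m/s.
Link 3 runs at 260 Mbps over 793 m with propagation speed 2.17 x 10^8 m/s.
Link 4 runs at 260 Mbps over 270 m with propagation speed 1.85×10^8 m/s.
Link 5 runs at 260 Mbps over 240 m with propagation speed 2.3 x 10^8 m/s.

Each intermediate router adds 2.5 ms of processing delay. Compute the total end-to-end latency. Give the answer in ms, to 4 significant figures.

130.1 ms

L = 500 × 8 = 4000 bits.
Transmission delay per hop = L/R = 4000/260000000 = 0.0153846 ms; 5 hops → 0.0769231 ms.
Propagation delays (d/s per hop): 120, 0.00213043, 0.00365438, 0.00145946, 0.00104348 ms; sum = 120.008 ms.
Processing at 4 router(s): 4 × 2.5 ms = 10 ms.
End-to-end = 130.1 ms.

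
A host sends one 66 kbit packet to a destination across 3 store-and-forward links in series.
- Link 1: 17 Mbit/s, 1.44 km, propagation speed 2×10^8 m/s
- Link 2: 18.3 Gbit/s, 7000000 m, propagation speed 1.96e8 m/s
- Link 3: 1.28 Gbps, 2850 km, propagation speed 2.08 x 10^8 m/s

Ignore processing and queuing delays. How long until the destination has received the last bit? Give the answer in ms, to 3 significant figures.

53.4 ms

L = 66000 bits.
Transmission delays (L/R per hop): 3.88235, 0.00360656, 0.0515625 ms; sum = 3.93752 ms.
Propagation delays (d/s per hop): 0.0072, 35.7143, 13.7019 ms; sum = 49.4234 ms.
End-to-end = 53.4 ms.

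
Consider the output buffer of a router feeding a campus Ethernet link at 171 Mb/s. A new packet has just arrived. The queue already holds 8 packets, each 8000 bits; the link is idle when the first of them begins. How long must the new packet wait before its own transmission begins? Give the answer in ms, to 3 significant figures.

0.374 ms

Each queued packet: L/R = 8000/171000000 = 0.0467836 ms.
8 queued → 0.374269 ms.
Queuing delay = 0.374 ms.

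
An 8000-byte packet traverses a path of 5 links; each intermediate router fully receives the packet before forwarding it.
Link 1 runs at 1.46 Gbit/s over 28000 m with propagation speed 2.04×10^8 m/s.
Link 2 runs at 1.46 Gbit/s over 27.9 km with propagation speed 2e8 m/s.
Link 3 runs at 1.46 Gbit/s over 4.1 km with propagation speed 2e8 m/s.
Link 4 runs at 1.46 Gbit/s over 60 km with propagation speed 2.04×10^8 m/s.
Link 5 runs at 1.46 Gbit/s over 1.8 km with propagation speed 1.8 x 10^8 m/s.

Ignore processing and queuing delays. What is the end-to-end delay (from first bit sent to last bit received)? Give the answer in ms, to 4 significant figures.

0.8206 ms

L = 8000 × 8 = 64000 bits.
Transmission delay per hop = L/R = 64000/1460000000 = 0.0438356 ms; 5 hops → 0.219178 ms.
Propagation delays (d/s per hop): 0.137255, 0.1395, 0.0205, 0.294118, 0.01 ms; sum = 0.601373 ms.
End-to-end = 0.8206 ms.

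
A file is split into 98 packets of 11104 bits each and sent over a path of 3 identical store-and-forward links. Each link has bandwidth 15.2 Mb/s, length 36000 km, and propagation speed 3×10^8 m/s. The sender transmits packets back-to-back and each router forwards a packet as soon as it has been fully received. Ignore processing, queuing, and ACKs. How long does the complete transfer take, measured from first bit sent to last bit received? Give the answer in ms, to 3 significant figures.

433 ms

Per-hop transmission t_tx = L/R = 11104/15200000 = 0.730526 ms.
Per-hop propagation t_prop = 36000000/300000000 = 120 ms.
Pipeline fill: first packet needs 3·t_tx to clear all hops; remaining 97 packets each add one t_tx.
Total = (3+98-1)·t_tx + 3·t_prop = 100·0.730526 + 3·120 = 433 ms.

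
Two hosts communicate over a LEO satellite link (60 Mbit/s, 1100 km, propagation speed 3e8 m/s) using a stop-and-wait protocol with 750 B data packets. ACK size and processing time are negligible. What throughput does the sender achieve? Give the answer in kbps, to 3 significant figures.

807 kbps

t_tx = L/R = 6000/60000000 = 0.0001 s.
t_prop = 1100000/300000000 = 0.00366667 s; RTT = 0.00733333 s.
Cycle = t_tx + RTT = 0.00743333 s.
Throughput = L / cycle = 6000 / 0.00743333 = 807 kbps.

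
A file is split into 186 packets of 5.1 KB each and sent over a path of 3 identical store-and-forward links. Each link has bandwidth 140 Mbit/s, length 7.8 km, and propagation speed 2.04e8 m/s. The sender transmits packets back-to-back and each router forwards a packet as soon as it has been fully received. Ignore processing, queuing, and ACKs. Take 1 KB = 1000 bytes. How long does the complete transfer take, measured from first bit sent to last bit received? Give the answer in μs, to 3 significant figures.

Per-hop transmission t_tx = L/R = 40800/140000000 = 291.429 μs.
Per-hop propagation t_prop = 7800/204000000 = 38.2353 μs.
Pipeline fill: first packet needs 3·t_tx to clear all hops; remaining 185 packets each add one t_tx.
Total = (3+186-1)·t_tx + 3·t_prop = 188·291.429 + 3·38.2353 = 54900 μs.

54900 μs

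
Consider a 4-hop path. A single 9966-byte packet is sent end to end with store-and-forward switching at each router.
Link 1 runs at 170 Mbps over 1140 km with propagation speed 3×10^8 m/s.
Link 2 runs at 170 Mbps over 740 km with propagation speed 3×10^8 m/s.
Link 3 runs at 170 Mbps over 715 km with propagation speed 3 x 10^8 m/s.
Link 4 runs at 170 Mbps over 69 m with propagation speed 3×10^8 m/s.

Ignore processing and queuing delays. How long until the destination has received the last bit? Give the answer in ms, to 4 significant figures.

10.53 ms

L = 9966 × 8 = 79728 bits.
Transmission delay per hop = L/R = 79728/170000000 = 0.468988 ms; 4 hops → 1.87595 ms.
Propagation delays (d/s per hop): 3.8, 2.46667, 2.38333, 0.00023 ms; sum = 8.65023 ms.
End-to-end = 10.53 ms.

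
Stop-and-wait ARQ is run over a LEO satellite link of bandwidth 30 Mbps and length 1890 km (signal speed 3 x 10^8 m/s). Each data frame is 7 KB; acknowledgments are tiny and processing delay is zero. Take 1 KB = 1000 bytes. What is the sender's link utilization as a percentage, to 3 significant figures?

12.9 %

t_tx = L/R = 56000/30000000 = 0.00186667 s.
t_prop = 1890000/300000000 = 0.0063 s; RTT = 0.0126 s.
Cycle = t_tx + RTT = 0.0144667 s.
Utilization = t_tx / cycle = 0.00186667/0.0144667 = 12.9 %.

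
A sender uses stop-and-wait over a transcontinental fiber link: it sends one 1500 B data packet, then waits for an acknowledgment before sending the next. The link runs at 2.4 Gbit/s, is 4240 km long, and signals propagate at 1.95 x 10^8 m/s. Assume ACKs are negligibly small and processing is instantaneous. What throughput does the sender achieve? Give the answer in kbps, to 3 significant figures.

t_tx = L/R = 12000/2400000000 = 5e-06 s.
t_prop = 4240000/195000000 = 0.0217436 s; RTT = 0.0434872 s.
Cycle = t_tx + RTT = 0.0434922 s.
Throughput = L / cycle = 12000 / 0.0434922 = 276 kbps.

276 kbps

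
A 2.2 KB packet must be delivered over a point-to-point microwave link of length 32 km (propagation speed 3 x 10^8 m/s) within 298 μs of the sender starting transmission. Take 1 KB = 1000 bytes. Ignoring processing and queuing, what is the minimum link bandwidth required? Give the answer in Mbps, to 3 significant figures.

L = 17600 bits.
Propagation delay = 32000 / 300000000 = 106.667 μs.
Transmission budget = 298 − 106.667 = 191.333 μs.
R ≥ L / t_tx = 17600 bits / 0.000191333 s = 92.0 Mbps.

92.0 Mbps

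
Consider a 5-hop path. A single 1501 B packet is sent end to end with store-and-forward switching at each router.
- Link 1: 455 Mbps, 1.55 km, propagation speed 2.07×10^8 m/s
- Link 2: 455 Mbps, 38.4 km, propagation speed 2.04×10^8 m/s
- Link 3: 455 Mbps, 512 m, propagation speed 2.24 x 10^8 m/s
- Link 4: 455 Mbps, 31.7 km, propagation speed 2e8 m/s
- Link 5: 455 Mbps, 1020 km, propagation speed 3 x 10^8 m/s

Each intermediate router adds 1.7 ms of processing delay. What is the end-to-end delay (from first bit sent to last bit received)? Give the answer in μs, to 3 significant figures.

L = 1501 × 8 = 12008 bits.
Transmission delay per hop = L/R = 12008/455000000 = 26.3912 μs; 5 hops → 131.956 μs.
Propagation delays (d/s per hop): 7.48792, 188.235, 2.28571, 158.5, 3400 μs; sum = 3756.51 μs.
Processing at 4 router(s): 4 × 1.7 ms = 6800 μs.
End-to-end = 10700 μs.

10700 μs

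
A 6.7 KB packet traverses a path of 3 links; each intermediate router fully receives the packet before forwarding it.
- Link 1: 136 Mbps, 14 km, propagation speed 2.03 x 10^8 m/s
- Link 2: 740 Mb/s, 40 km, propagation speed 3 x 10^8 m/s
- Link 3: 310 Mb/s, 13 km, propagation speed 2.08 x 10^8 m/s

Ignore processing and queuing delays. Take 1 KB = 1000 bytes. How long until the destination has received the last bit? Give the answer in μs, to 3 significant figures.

L = 53600 bits.
Transmission delays (L/R per hop): 394.118, 72.4324, 172.903 μs; sum = 639.453 μs.
Propagation delays (d/s per hop): 68.9655, 133.333, 62.5 μs; sum = 264.799 μs.
End-to-end = 904 μs.

904 μs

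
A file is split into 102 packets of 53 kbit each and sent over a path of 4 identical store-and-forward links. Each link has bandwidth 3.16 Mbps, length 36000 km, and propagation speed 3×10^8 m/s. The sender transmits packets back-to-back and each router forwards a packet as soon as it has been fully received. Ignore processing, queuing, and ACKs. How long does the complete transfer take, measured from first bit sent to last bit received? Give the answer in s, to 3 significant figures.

2.24 s

Per-hop transmission t_tx = L/R = 53000/3160000 = 0.0167722 s.
Per-hop propagation t_prop = 36000000/300000000 = 0.12 s.
Pipeline fill: first packet needs 4·t_tx to clear all hops; remaining 101 packets each add one t_tx.
Total = (4+102-1)·t_tx + 4·t_prop = 105·0.0167722 + 4·0.12 = 2.24 s.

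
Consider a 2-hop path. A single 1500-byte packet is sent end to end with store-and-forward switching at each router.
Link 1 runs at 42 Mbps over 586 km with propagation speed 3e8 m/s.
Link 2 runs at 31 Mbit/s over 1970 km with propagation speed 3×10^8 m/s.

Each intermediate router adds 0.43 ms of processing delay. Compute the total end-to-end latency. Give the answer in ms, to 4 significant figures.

L = 1500 × 8 = 12000 bits.
Transmission delays (L/R per hop): 0.285714, 0.387097 ms; sum = 0.672811 ms.
Propagation delays (d/s per hop): 1.95333, 6.56667 ms; sum = 8.52 ms.
Processing at 1 router(s): 1 × 0.43 ms = 0.43 ms.
End-to-end = 9.623 ms.

9.623 ms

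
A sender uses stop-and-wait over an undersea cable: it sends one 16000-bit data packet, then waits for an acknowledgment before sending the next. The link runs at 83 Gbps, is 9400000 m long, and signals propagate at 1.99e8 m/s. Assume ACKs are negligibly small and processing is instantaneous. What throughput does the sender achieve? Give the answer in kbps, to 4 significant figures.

169.4 kbps

t_tx = L/R = 16000/83000000000 = 1.92771e-07 s.
t_prop = 9400000/199000000 = 0.0472362 s; RTT = 0.0944724 s.
Cycle = t_tx + RTT = 0.0944726 s.
Throughput = L / cycle = 16000 / 0.0944726 = 169.4 kbps.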